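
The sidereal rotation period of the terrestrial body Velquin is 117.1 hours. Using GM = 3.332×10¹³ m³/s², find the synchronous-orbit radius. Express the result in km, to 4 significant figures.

T = 117.1 hours = 4.216×10⁵ s.
A synchronous orbit has period T, so by Kepler's third law a = (μT²/4π²)^(1/3).
μT²/4π² = 3.332×10¹³ × (4.216×10⁵)² / 39.48 = 1.500×10²³ m³.
a = 5.313×10⁷ m = 53132 km.

r_sync ≈ 53130 km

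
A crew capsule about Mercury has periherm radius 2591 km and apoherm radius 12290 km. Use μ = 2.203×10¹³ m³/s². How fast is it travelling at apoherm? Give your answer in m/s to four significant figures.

v ≈ 790.1 m/s

Semi-major axis a = (r_p + r_a)/2 = 7440.5 km = 7.440×10⁶ m.
Vis-viva: v² = μ(2/r − 1/a) = 2.203×10¹³ × (1.627×10⁻⁷ − 1.344×10⁻⁷) = 6.242×10⁵ m²/s².
v = 790.1 m/s.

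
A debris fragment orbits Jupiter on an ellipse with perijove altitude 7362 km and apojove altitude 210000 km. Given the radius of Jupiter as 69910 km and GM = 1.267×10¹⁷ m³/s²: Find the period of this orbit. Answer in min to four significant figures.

r_p = 69910 + 7362 = 77272 km = 7.7272×10⁷ m.
r_a = 69910 + 210000 = 279910 km = 2.7991×10⁸ m.
Semi-major axis a = (r_p + r_a)/2 = (77272 + 2.7991×10⁵)/2 = 1.7859×10⁵ km = 1.786×10⁸ m.
By Kepler's third law T = 2π√(a³/μ) = 2π × 6.705×10³ = 4.213×10⁴ s.
= 702.1 min.

T ≈ 702.1 min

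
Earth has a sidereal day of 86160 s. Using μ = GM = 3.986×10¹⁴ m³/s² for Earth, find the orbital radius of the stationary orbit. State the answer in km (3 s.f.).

r_sync ≈ 42200 km

A synchronous orbit has period T, so by Kepler's third law a = (μT²/4π²)^(1/3).
μT²/4π² = 3.986×10¹⁴ × (8.616×10⁴)² / 39.48 = 7.495×10²² m³.
a = 4.216×10⁷ m = 42163 km.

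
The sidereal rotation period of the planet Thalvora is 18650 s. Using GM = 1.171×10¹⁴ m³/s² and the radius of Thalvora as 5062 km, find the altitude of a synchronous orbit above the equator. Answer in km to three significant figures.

A synchronous orbit has period T, so by Kepler's third law a = (μT²/4π²)^(1/3).
μT²/4π² = 1.171×10¹⁴ × (1.865×10⁴)² / 39.48 = 1.032×10²¹ m³.
a = 1.010×10⁷ m = 10105 km.
Altitude h = a − R = 10105 − 5062 = 5042.6 km.

h_sync ≈ 5040 km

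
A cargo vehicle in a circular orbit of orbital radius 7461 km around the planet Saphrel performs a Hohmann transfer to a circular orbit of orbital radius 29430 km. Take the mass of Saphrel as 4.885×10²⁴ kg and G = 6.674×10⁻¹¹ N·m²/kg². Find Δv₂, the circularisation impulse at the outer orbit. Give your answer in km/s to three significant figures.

μ = GM = 6.674×10⁻¹¹ × 4.885×10²⁴ = 3.260×10¹⁴ m³/s².
r₁ = 7461 km = 7.461×10⁶ m.
r₂ = 29430 km = 2.943×10⁷ m.
Transfer ellipse a_t = (r₁ + r₂)/2 = 1.845×10⁷ m.
At r₁: circular v_c1 = √(μ/r₁) = 6610 m/s; transfer-periapsis v_p = √[μ(2/r₁ − 1/a_t)] = 8350 m/s.
At r₂: circular v_c2 = √(μ/r₂) = 3328 m/s; transfer-apoapsis v_a = √[μ(2/r₂ − 1/a_t)] = 2117 m/s.
Δv₂ = v_c2 − v_a = 1212 m/s.
= 1.212 km/s.

Δv ≈ 1.21 km/s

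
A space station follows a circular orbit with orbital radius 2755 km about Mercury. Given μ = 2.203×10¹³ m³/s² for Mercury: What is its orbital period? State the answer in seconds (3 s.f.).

T ≈ 6120 seconds

r = 2755 km = 2.755×10⁶ m.
Kepler's third law: T = 2π√(r³/μ) = 2π√((2.755×10⁶)³ / 2.203×10¹³).
r³/μ = 9.492×10⁵ s², so T = 2π × 9.743×10² = 6.121×10³ s.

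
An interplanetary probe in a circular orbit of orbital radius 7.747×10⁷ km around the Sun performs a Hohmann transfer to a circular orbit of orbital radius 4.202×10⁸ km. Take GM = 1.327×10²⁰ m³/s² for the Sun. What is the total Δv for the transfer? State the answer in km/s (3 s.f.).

r₁ = 7.747×10⁷ km = 7.747×10¹⁰ m.
r₂ = 4.202×10⁸ km = 4.202×10¹¹ m.
Transfer ellipse a_t = (r₁ + r₂)/2 = 2.488×10¹¹ m.
At r₁: circular v_c1 = √(μ/r₁) = 41390 m/s; transfer-perihelion v_p = √[μ(2/r₁ − 1/a_t)] = 53780 m/s.
Δv₁ = v_p − v_c1 = 12400 m/s.
At r₂: circular v_c2 = √(μ/r₂) = 17770 m/s; transfer-aphelion v_a = √[μ(2/r₂ − 1/a_t)] = 9916 m/s.
Δv₂ = v_c2 − v_a = 7855 m/s.
Total Δv = Δv₁ + Δv₂ = 20250 m/s = 20.25 km/s.

Δv_total ≈ 20.3 km/s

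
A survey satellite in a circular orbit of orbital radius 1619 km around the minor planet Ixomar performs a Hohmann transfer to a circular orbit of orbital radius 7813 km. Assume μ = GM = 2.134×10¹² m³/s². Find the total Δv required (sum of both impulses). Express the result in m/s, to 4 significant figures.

Δv_total ≈ 546.1 m/s

r₁ = 1619 km = 1.619×10⁶ m.
r₂ = 7813 km = 7.813×10⁶ m.
Transfer ellipse a_t = (r₁ + r₂)/2 = 4.716×10⁶ m.
At r₁: circular v_c1 = √(μ/r₁) = 1148 m/s; transfer-periapsis v_p = √[μ(2/r₁ − 1/a_t)] = 1478 m/s.
Δv₁ = v_p − v_c1 = 329.6 m/s.
At r₂: circular v_c2 = √(μ/r₂) = 522.6 m/s; transfer-apoapsis v_a = √[μ(2/r₂ − 1/a_t)] = 306.2 m/s.
Δv₂ = v_c2 − v_a = 216.4 m/s.
Total Δv = Δv₁ + Δv₂ = 546.1 m/s.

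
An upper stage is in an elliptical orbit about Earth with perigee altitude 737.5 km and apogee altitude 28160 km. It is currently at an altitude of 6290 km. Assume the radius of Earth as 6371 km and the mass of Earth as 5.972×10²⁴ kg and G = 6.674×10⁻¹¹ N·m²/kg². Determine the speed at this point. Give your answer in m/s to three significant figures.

v ≈ 6620 m/s

μ = GM = 6.674×10⁻¹¹ × 5.972×10²⁴ = 3.986×10¹⁴ m³/s².
r_p = 6371 + 737.5 = 7108.5 km = 7.1085×10⁶ m.
r_a = 6371 + 28160 = 34531 km = 3.4531×10⁷ m.
r = 6371 + 6290 = 12661 km = 1.266×10⁷ m.
Semi-major axis a = (r_p + r_a)/2 = 20820 km = 2.082×10⁷ m.
Vis-viva: v² = μ(2/r − 1/a) = 3.986×10¹⁴ × (1.580×10⁻⁷ − 4.803×10⁻⁸) = 4.382×10⁷ m²/s².
v = 6619 m/s.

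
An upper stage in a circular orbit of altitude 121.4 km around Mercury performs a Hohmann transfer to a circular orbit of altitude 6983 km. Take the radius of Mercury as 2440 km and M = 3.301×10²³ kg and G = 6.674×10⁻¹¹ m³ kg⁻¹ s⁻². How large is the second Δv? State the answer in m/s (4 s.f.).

Δv ≈ 529.4 m/s

μ = GM = 6.674×10⁻¹¹ × 3.301×10²³ = 2.203×10¹³ m³/s².
r₁ = 2440 + 121.4 = 2561.4 km = 2.5614×10⁶ m.
r₂ = 2440 + 6983 = 9423.0 km = 9.4230×10⁶ m.
Transfer ellipse a_t = (r₁ + r₂)/2 = 5.992×10⁶ m.
At r₁: circular v_c1 = √(μ/r₁) = 2933 m/s; transfer-periherm v_p = √[μ(2/r₁ − 1/a_t)] = 3678 m/s.
At r₂: circular v_c2 = √(μ/r₂) = 1529 m/s; transfer-apoherm v_a = √[μ(2/r₂ − 1/a_t)] = 999.7 m/s.
Δv₂ = v_c2 − v_a = 529.4 m/s.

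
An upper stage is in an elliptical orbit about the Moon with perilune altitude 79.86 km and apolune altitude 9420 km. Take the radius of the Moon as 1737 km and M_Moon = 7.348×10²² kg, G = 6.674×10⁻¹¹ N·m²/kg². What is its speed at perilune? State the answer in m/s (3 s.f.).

v ≈ 2150 m/s

μ = GM = 6.674×10⁻¹¹ × 7.348×10²² = 4.904×10¹² m³/s².
r_p = 1737 + 79.86 = 1816.9 km = 1.8169×10⁶ m.
r_a = 1737 + 9420 = 11157 km = 1.1157×10⁷ m.
Semi-major axis a = (r_p + r_a)/2 = 6486.9 km = 6.487×10⁶ m.
Vis-viva: v² = μ(2/r − 1/a) = 4.904×10¹² × (1.101×10⁻⁶ − 1.542×10⁻⁷) = 4.642×10⁶ m²/s².
v = 2155 m/s.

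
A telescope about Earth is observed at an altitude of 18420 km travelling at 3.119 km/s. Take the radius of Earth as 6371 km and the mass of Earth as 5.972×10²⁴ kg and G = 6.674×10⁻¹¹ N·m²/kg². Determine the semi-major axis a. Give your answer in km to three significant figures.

μ = GM = 6.674×10⁻¹¹ × 5.972×10²⁴ = 3.986×10¹⁴ m³/s².
r = 6371 + 18420 = 24791 km = 2.479×10⁷ m.
Vis-viva rearranged: 1/a = 2/r − v²/μ = 8.067×10⁻⁸ − 2.441×10⁻⁸ = 5.627×10⁻⁸ m⁻¹.
a = 1.777×10⁷ m = 17772 km.

a ≈ 17800 km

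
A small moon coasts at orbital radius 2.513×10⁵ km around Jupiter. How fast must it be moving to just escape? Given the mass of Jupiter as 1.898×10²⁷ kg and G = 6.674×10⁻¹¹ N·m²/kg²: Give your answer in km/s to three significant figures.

μ = GM = 6.674×10⁻¹¹ × 1.898×10²⁷ = 1.267×10¹⁷ m³/s².
r = 2.513×10⁵ km = 2.513×10⁸ m.
Escape speed v_esc = √(2μ/r) = √(2 × 1.267×10¹⁷ / 2.513×10⁸) = √(1.008×10⁹) = 31750 m/s.
= 31.75 km/s.

v_esc ≈ 31.8 km/s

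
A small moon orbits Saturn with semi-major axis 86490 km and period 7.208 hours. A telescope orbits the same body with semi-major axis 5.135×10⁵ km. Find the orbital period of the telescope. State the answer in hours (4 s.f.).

T₂ ≈ 104.3 hours

Kepler's third law: T² ∝ a³, so T₂ = T₁ (a₂/a₁)^(3/2).
a₂/a₁ = 5.937, (a₂/a₁)^(3/2) = 14.47.
T₂ = 7.208 × 14.47 = 104.3 hours.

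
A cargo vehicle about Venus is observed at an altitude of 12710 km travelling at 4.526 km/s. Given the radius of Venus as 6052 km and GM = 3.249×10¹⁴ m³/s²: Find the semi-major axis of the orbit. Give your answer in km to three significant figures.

r = 6052 + 12710 = 18762 km = 1.876×10⁷ m.
Specific orbital energy ε = v²/2 − μ/r = (4526)²/2 − 3.249×10¹⁴/1.876×10⁷ = -7.075×10⁶ J/kg.
Since ε = −μ/(2a), a = −μ/(2ε) = 2.296×10⁷ m = 22962 km.

a ≈ 23000 km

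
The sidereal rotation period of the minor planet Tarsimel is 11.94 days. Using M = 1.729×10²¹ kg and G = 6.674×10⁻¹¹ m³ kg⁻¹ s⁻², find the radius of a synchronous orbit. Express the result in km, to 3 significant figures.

μ = GM = 6.674×10⁻¹¹ × 1.729×10²¹ = 1.154×10¹¹ m³/s².
T = 11.94 days = 1.032×10⁶ s.
A synchronous orbit has period T, so by Kepler's third law a = (μT²/4π²)^(1/3).
μT²/4π² = 1.154×10¹¹ × (1.032×10⁶)² / 39.48 = 3.111×10²¹ m³.
a = 1.460×10⁷ m = 14598 km.

r_sync ≈ 14600 km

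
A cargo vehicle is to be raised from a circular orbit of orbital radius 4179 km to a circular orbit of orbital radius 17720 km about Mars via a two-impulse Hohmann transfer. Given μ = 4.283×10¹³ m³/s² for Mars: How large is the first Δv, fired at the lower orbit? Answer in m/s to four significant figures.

Δv ≈ 871.2 m/s

r₁ = 4179 km = 4.179×10⁶ m.
r₂ = 17720 km = 1.772×10⁷ m.
Transfer ellipse a_t = (r₁ + r₂)/2 = 1.095×10⁷ m.
At r₁: circular v_c1 = √(μ/r₁) = 3201 m/s; transfer-periapsis v_p = √[μ(2/r₁ − 1/a_t)] = 4073 m/s.
Δv₁ = v_p − v_c1 = 871.2 m/s.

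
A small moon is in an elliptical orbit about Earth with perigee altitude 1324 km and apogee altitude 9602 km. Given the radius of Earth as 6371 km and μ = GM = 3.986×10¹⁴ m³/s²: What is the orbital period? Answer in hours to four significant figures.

r_p = 6371 + 1324 = 7695.0 km = 7.6950×10⁶ m.
r_a = 6371 + 9602 = 15973 km = 1.5973×10⁷ m.
Semi-major axis a = (r_p + r_a)/2 = (7695.0 + 15973)/2 = 11834 km = 1.183×10⁷ m.
By Kepler's third law T = 2π√(a³/μ) = 2π × 2.039×10³ = 1.281×10⁴ s.
= 3.559 hours.

T ≈ 3.559 hours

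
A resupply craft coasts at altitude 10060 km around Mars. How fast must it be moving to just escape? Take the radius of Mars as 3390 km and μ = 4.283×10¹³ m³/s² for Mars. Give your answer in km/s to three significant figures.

v_esc ≈ 2.52 km/s

r = 3390 + 10060 = 13450 km = 1.3450×10⁷ m.
Escape speed v_esc = √(2μ/r) = √(2 × 4.283×10¹³ / 1.345×10⁷) = √(6.369×10⁶) = 2524 m/s.
= 2.524 km/s.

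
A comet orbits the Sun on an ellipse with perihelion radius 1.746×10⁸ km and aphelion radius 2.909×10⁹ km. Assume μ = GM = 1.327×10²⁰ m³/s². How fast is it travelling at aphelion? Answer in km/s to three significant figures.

Semi-major axis a = (r_p + r_a)/2 = 1.5418×10⁹ km = 1.542×10¹² m.
Vis-viva: v² = μ(2/r − 1/a) = 1.327×10²⁰ × (6.875×10⁻¹³ − 6.486×10⁻¹³) = 5.166×10⁶ m²/s².
v = 2273 m/s = 2.273 km/s.

v ≈ 2.27 km/s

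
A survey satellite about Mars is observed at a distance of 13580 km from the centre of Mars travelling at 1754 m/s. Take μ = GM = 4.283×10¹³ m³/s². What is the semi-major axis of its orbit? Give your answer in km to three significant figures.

a ≈ 13300 km

r = 1.358×10⁷ m.
Specific orbital energy ε = v²/2 − μ/r = (1754)²/2 − 4.283×10¹³/1.358×10⁷ = -1.616×10⁶ J/kg.
Since ε = −μ/(2a), a = −μ/(2ε) = 1.325×10⁷ m = 13255 km.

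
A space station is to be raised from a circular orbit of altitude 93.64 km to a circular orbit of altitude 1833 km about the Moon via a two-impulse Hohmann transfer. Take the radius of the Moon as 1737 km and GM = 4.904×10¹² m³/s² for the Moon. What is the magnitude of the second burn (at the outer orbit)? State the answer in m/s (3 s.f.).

Δv ≈ 207 m/s

r₁ = 1737 + 93.64 = 1830.6 km = 1.8306×10⁶ m.
r₂ = 1737 + 1833 = 3570.0 km = 3.5700×10⁶ m.
Transfer ellipse a_t = (r₁ + r₂)/2 = 2.700×10⁶ m.
At r₁: circular v_c1 = √(μ/r₁) = 1637 m/s; transfer-perilune v_p = √[μ(2/r₁ − 1/a_t)] = 1882 m/s.
At r₂: circular v_c2 = √(μ/r₂) = 1172 m/s; transfer-apolune v_a = √[μ(2/r₂ − 1/a_t)] = 965.0 m/s.
Δv₂ = v_c2 − v_a = 207.0 m/s.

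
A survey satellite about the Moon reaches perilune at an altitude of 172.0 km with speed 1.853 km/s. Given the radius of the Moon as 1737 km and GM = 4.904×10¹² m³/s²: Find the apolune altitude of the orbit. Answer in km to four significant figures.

r_p = 1737 + 172.0 = 1909.0 km = 1.909×10⁶ m.
Specific energy ε = v²/2 − μ/r = -8.521×10⁵ J/kg, so a = −μ/(2ε) = 2.878×10⁶ m.
The apsides satisfy r_p + r_a = 2a, so the apolune radius is 2a − r_p = 3.846×10⁶ m = 3846.3 km.
Apolune altitude = 3846.3 − 1737 = 2109.3 km.

apolune altitude ≈ 2109 km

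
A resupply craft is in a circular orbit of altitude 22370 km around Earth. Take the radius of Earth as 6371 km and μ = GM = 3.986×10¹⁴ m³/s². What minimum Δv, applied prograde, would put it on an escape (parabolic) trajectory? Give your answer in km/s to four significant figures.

Δv ≈ 1.543 km/s

r = 6371 + 22370 = 28741 km = 2.8741×10⁷ m.
Circular speed v_c = √(μ/r) = 3724 m/s.
Escape speed v_esc = √(2μ/r) = √2 × v_c = 5267 m/s.
Δv = v_esc − v_c = 1543 m/s = 1.543 km/s.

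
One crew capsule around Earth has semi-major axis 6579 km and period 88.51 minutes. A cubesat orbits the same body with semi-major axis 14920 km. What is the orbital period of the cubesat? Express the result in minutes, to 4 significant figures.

Kepler's third law: T² ∝ a³, so T₂ = T₁ (a₂/a₁)^(3/2).
a₂/a₁ = 2.268, (a₂/a₁)^(3/2) = 3.415.
T₂ = 88.51 × 3.415 = 302.3 minutes.

T₂ ≈ 302.3 minutes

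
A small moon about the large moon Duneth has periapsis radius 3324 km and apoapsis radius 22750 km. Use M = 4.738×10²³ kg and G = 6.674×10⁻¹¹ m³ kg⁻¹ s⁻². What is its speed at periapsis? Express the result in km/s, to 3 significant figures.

v ≈ 4.07 km/s

μ = GM = 6.674×10⁻¹¹ × 4.738×10²³ = 3.162×10¹³ m³/s².
Semi-major axis a = (r_p + r_a)/2 = 13037 km = 1.304×10⁷ m.
Vis-viva: v² = μ(2/r − 1/a) = 3.162×10¹³ × (6.017×10⁻⁷ − 7.670×10⁻⁸) = 1.660×10⁷ m²/s².
v = 4074 m/s = 4.074 km/s.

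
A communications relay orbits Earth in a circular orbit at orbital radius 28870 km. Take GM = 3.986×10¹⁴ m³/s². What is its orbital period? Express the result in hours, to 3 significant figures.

r = 28870 km = 2.887×10⁷ m.
Kepler's third law: T = 2π√(r³/μ) = 2π√((2.887×10⁷)³ / 3.986×10¹⁴).
r³/μ = 6.037×10⁷ s², so T = 2π × 7.770×10³ = 4.882×10⁴ s.
Converting: 4.882×10⁴ s ÷ 3600 = 13.56 hours.

T ≈ 13.6 hours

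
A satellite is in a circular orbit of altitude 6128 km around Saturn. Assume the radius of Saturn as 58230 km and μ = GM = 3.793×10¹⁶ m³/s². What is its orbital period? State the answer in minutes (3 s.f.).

T ≈ 278 minutes

r = 58230 + 6128 = 64358 km = 6.4358×10⁷ m.
Kepler's third law: T = 2π√(r³/μ) = 2π√((6.436×10⁷)³ / 3.793×10¹⁶).
r³/μ = 7.028×10⁶ s², so T = 2π × 2.651×10³ = 1.666×10⁴ s.
Converting: 1.666×10⁴ s ÷ 60.00 = 277.6 minutes.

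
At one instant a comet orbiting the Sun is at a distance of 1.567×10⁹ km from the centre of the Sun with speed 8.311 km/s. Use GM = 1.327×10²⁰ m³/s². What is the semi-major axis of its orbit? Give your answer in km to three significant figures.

r = 1.567×10¹² m.
Vis-viva rearranged: 1/a = 2/r − v²/μ = 1.276×10⁻¹² − 5.205×10⁻¹³ = 7.558×10⁻¹³ m⁻¹.
a = 1.323×10¹² m = 1.3231×10⁹ km.

a ≈ 1.32×10⁹ km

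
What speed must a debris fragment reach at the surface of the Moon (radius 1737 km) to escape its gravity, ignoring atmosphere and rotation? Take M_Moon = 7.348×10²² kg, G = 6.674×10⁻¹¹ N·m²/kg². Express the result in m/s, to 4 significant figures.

μ = GM = 6.674×10⁻¹¹ × 7.348×10²² = 4.904×10¹² m³/s².
r = R = 1.737×10⁶ m.
Escape speed v_esc = √(2μ/r) = √(2 × 4.904×10¹² / 1.737×10⁶) = √(5.647×10⁶) = 2376 m/s.

v_esc ≈ 2376 m/s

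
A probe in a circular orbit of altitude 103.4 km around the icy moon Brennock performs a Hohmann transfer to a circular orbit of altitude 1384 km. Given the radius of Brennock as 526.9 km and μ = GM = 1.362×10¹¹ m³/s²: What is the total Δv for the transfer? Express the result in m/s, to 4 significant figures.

Δv_total ≈ 184.2 m/s

r₁ = 526.9 + 103.4 = 630.30 km = 6.3030×10⁵ m.
r₂ = 526.9 + 1384 = 1910.9 km = 1.9109×10⁶ m.
Transfer ellipse a_t = (r₁ + r₂)/2 = 1.271×10⁶ m.
At r₁: circular v_c1 = √(μ/r₁) = 464.9 m/s; transfer-periapsis v_p = √[μ(2/r₁ − 1/a_t)] = 570.1 m/s.
Δv₁ = v_p − v_c1 = 105.2 m/s.
At r₂: circular v_c2 = √(μ/r₂) = 267.0 m/s; transfer-apoapsis v_a = √[μ(2/r₂ − 1/a_t)] = 188.0 m/s.
Δv₂ = v_c2 − v_a = 78.94 m/s.
Total Δv = Δv₁ + Δv₂ = 184.2 m/s.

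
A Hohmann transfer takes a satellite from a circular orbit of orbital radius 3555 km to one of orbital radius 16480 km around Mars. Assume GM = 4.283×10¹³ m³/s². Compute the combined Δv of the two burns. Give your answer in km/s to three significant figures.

Δv_total ≈ 1.63 km/s

r₁ = 3555 km = 3.555×10⁶ m.
r₂ = 16480 km = 1.648×10⁷ m.
Transfer ellipse a_t = (r₁ + r₂)/2 = 1.002×10⁷ m.
At r₁: circular v_c1 = √(μ/r₁) = 3471 m/s; transfer-periapsis v_p = √[μ(2/r₁ − 1/a_t)] = 4452 m/s.
Δv₁ = v_p − v_c1 = 981.0 m/s.
At r₂: circular v_c2 = √(μ/r₂) = 1612 m/s; transfer-apoapsis v_a = √[μ(2/r₂ − 1/a_t)] = 960.4 m/s.
Δv₂ = v_c2 − v_a = 651.7 m/s.
Total Δv = Δv₁ + Δv₂ = 1633 m/s = 1.633 km/s.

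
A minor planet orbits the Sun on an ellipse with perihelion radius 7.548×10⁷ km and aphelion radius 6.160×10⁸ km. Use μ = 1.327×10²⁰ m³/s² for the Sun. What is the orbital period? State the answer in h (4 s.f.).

T ≈ 30800 h

Semi-major axis a = (r_p + r_a)/2 = (7.5480×10⁷ + 6.1600×10⁸)/2 = 3.4574×10⁸ km = 3.457×10¹¹ m.
By Kepler's third law T = 2π√(a³/μ) = 2π × 1.765×10⁷ = 1.109×10⁸ s.
= 30800 h.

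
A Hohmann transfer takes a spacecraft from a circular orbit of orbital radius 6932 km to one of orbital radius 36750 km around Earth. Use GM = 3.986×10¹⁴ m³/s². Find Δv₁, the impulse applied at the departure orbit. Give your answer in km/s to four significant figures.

r₁ = 6932 km = 6.932×10⁶ m.
r₂ = 36750 km = 3.675×10⁷ m.
Transfer ellipse a_t = (r₁ + r₂)/2 = 2.184×10⁷ m.
At r₁: circular v_c1 = √(μ/r₁) = 7583 m/s; transfer-perigee v_p = √[μ(2/r₁ − 1/a_t)] = 9836 m/s.
Δv₁ = v_p − v_c1 = 2253 m/s.
= 2.253 km/s.

Δv ≈ 2.253 km/s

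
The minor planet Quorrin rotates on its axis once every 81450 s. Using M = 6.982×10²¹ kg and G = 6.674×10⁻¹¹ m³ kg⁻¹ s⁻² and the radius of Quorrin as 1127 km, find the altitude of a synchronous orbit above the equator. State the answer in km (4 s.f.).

μ = GM = 6.674×10⁻¹¹ × 6.982×10²¹ = 4.660×10¹¹ m³/s².
A synchronous orbit has period T, so by Kepler's third law a = (μT²/4π²)^(1/3).
μT²/4π² = 4.660×10¹¹ × (8.145×10⁴)² / 39.48 = 7.830×10¹⁹ m³.
a = 4.278×10⁶ m = 4278.2 km.
Altitude h = a − R = 4278.2 − 1127 = 3151.2 km.

h_sync ≈ 3151 km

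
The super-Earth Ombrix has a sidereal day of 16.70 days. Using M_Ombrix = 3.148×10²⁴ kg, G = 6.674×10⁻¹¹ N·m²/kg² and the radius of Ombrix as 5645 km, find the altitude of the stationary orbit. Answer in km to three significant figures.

μ = GM = 6.674×10⁻¹¹ × 3.148×10²⁴ = 2.101×10¹⁴ m³/s².
T = 16.70 days = 1.443×10⁶ s.
A synchronous orbit has period T, so by Kepler's third law a = (μT²/4π²)^(1/3).
μT²/4π² = 2.101×10¹⁴ × (1.443×10⁶)² / 39.48 = 1.108×10²⁵ m³.
a = 2.229×10⁸ m = 2.2293×10⁵ km.
Altitude h = a − R = 2.2293×10⁵ − 5645 = 2.1729×10⁵ km.

h_sync ≈ 2.17×10⁵ km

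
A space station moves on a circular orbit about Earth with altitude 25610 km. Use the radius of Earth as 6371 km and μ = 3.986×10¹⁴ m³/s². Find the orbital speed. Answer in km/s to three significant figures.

v ≈ 3.53 km/s

r = 6371 + 25610 = 31981 km = 3.1981×10⁷ m.
For a circular orbit v = √(μ/r) = √(3.986×10¹⁴ / 3.198×10⁷) = √(1.246×10⁷) = 3530 m/s.
That is 3.530 km/s.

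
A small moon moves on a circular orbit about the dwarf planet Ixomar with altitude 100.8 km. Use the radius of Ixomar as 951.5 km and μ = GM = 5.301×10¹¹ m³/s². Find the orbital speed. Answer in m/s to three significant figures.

r = 951.5 + 100.8 = 1052.3 km = 1.0523×10⁶ m.
For a circular orbit v = √(μ/r) = √(5.301×10¹¹ / 1.052×10⁶) = √(5.038×10⁵) = 709.8 m/s.

v ≈ 710 m/s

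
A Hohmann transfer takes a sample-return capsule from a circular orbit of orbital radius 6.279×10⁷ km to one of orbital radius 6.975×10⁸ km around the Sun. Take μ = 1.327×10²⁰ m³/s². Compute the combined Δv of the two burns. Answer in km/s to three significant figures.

Δv_total ≈ 24.5 km/s

r₁ = 6.279×10⁷ km = 6.279×10¹⁰ m.
r₂ = 6.975×10⁸ km = 6.975×10¹¹ m.
Transfer ellipse a_t = (r₁ + r₂)/2 = 3.801×10¹¹ m.
At r₁: circular v_c1 = √(μ/r₁) = 45970 m/s; transfer-perihelion v_p = √[μ(2/r₁ − 1/a_t)] = 62270 m/s.
Δv₁ = v_p − v_c1 = 16300 m/s.
At r₂: circular v_c2 = √(μ/r₂) = 13790 m/s; transfer-aphelion v_a = √[μ(2/r₂ − 1/a_t)] = 5606 m/s.
Δv₂ = v_c2 − v_a = 8187 m/s.
Total Δv = Δv₁ + Δv₂ = 24490 m/s = 24.49 km/s.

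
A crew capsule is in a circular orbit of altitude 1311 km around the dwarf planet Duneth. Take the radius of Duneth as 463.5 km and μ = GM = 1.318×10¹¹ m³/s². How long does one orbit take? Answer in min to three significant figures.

T ≈ 682 min

r = 463.5 + 1311 = 1774.5 km = 1.7745×10⁶ m.
Kepler's third law: T = 2π√(r³/μ) = 2π√((1.774×10⁶)³ / 1.318×10¹¹).
r³/μ = 4.239×10⁷ s², so T = 2π × 6.511×10³ = 4.091×10⁴ s.
Converting: 4.091×10⁴ s ÷ 60.00 = 681.8 min.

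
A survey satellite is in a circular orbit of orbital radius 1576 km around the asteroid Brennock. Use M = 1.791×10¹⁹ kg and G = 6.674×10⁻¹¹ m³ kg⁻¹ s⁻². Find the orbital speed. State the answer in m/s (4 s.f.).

μ = GM = 6.674×10⁻¹¹ × 1.791×10¹⁹ = 1.195×10⁹ m³/s².
r = 1576 km = 1.576×10⁶ m.
For a circular orbit v = √(μ/r) = √(1.195×10⁹ / 1.576×10⁶) = √(7.584×10²) = 27.54 m/s.

v ≈ 27.54 m/s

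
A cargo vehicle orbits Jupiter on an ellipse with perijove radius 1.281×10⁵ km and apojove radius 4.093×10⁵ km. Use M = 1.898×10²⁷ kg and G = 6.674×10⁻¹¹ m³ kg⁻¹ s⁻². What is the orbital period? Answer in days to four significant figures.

μ = GM = 6.674×10⁻¹¹ × 1.898×10²⁷ = 1.267×10¹⁷ m³/s².
Semi-major axis a = (r_p + r_a)/2 = (1.2810×10⁵ + 4.0930×10⁵)/2 = 2.6870×10⁵ km = 2.687×10⁸ m.
By Kepler's third law T = 2π√(a³/μ) = 2π × 1.238×10⁴ = 7.776×10⁴ s.
= 0.9 days.

T ≈ 0.9 days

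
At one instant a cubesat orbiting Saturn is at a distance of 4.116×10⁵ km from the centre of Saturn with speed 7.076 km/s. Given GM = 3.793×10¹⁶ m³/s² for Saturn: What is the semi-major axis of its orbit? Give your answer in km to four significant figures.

a ≈ 2.826×10⁵ km

r = 4.116×10⁸ m.
Vis-viva rearranged: 1/a = 2/r − v²/μ = 4.859×10⁻⁹ − 1.320×10⁻⁹ = 3.539×10⁻⁹ m⁻¹.
a = 2.826×10⁸ m = 2.8256×10⁵ km.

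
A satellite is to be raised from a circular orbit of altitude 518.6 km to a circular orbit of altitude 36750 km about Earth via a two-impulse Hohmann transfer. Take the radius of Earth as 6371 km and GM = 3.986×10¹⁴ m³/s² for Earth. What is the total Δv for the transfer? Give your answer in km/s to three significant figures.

r₁ = 6371 + 518.6 = 6889.6 km = 6.8896×10⁶ m.
r₂ = 6371 + 36750 = 43121 km = 4.3121×10⁷ m.
Transfer ellipse a_t = (r₁ + r₂)/2 = 2.501×10⁷ m.
At r₁: circular v_c1 = √(μ/r₁) = 7606 m/s; transfer-perigee v_p = √[μ(2/r₁ − 1/a_t)] = 9988 m/s.
Δv₁ = v_p − v_c1 = 2382 m/s.
At r₂: circular v_c2 = √(μ/r₂) = 3040 m/s; transfer-apogee v_a = √[μ(2/r₂ − 1/a_t)] = 1596 m/s.
Δv₂ = v_c2 − v_a = 1444 m/s.
Total Δv = Δv₁ + Δv₂ = 3827 m/s = 3.827 km/s.

Δv_total ≈ 3.83 km/s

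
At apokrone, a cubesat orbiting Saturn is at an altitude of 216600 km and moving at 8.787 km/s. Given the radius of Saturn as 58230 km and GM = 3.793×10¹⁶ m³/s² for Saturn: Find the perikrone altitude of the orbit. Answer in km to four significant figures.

r_a = 58230 + 216600 = 2.7483×10⁵ km = 2.748×10⁸ m.
Specific energy ε = v²/2 − μ/r = -9.941×10⁷ J/kg, so a = −μ/(2ε) = 1.908×10⁸ m.
The apsides satisfy r_p + r_a = 2a, so the perikrone radius is 2a − r_a = 1.067×10⁸ m = 1.0673×10⁵ km.
Perikrone altitude = 1.0673×10⁵ − 58230 = 48503 km.

perikrone altitude ≈ 48500 km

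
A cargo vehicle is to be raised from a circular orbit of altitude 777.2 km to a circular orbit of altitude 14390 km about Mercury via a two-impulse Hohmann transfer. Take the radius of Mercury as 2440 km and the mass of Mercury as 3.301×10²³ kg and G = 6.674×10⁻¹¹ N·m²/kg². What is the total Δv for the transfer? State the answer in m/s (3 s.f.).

μ = GM = 6.674×10⁻¹¹ × 3.301×10²³ = 2.203×10¹³ m³/s².
r₁ = 2440 + 777.2 = 3217.2 km = 3.2172×10⁶ m.
r₂ = 2440 + 14390 = 16830 km = 1.6830×10⁷ m.
Transfer ellipse a_t = (r₁ + r₂)/2 = 1.002×10⁷ m.
At r₁: circular v_c1 = √(μ/r₁) = 2617 m/s; transfer-periherm v_p = √[μ(2/r₁ − 1/a_t)] = 3391 m/s.
Δv₁ = v_p − v_c1 = 774.0 m/s.
At r₂: circular v_c2 = √(μ/r₂) = 1144 m/s; transfer-apoherm v_a = √[μ(2/r₂ − 1/a_t)] = 648.2 m/s.
Δv₂ = v_c2 − v_a = 495.9 m/s.
Total Δv = Δv₁ + Δv₂ = 1270 m/s.

Δv_total ≈ 1270 m/s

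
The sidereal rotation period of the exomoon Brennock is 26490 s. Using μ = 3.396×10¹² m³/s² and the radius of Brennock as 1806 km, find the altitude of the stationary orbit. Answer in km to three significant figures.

h_sync ≈ 2120 km

A synchronous orbit has period T, so by Kepler's third law a = (μT²/4π²)^(1/3).
μT²/4π² = 3.396×10¹² × (2.649×10⁴)² / 39.48 = 6.036×10¹⁹ m³.
a = 3.923×10⁶ m = 3922.7 km.
Altitude h = a − R = 3922.7 − 1806 = 2116.7 km.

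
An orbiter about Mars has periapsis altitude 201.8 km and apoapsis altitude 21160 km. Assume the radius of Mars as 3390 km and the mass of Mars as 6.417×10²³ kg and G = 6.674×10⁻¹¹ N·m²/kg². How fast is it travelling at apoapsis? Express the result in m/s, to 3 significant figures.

v ≈ 667 m/s

μ = GM = 6.674×10⁻¹¹ × 6.417×10²³ = 4.283×10¹³ m³/s².
r_p = 3390 + 201.8 = 3591.8 km = 3.5918×10⁶ m.
r_a = 3390 + 21160 = 24550 km = 2.4550×10⁷ m.
Semi-major axis a = (r_p + r_a)/2 = 14071 km = 1.407×10⁷ m.
Vis-viva: v² = μ(2/r − 1/a) = 4.283×10¹³ × (8.147×10⁻⁸ − 7.107×10⁻⁸) = 4.453×10⁵ m²/s².
v = 667.3 m/s.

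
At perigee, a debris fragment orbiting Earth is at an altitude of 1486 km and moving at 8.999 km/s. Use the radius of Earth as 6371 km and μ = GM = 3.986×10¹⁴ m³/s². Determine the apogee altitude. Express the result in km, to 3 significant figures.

r_p = 6371 + 1486 = 7857.0 km = 7.857×10⁶ m.
Specific energy ε = v²/2 − μ/r = -1.024×10⁷ J/kg, so a = −μ/(2ε) = 1.946×10⁷ m.
The apsides satisfy r_p + r_a = 2a, so the apogee radius is 2a − r_p = 3.107×10⁷ m = 31066 km.
Apogee altitude = 31066 − 6371 = 24695 km.

apogee altitude ≈ 24700 km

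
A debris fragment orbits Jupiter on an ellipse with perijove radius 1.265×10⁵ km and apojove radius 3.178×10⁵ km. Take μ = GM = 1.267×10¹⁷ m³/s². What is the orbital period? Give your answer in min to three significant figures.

T ≈ 974 min

Semi-major axis a = (r_p + r_a)/2 = (1.2650×10⁵ + 3.1780×10⁵)/2 = 2.2215×10⁵ km = 2.222×10⁸ m.
By Kepler's third law T = 2π√(a³/μ) = 2π × 9.302×10³ = 5.845×10⁴ s.
= 974.1 min.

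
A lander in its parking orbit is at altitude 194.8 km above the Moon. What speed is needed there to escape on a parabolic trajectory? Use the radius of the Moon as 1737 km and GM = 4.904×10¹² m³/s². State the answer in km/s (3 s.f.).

v_esc ≈ 2.25 km/s

r = 1737 + 194.8 = 1931.8 km = 1.9318×10⁶ m.
Escape speed v_esc = √(2μ/r) = √(2 × 4.904×10¹² / 1.932×10⁶) = √(5.077×10⁶) = 2253 m/s.
= 2.253 km/s.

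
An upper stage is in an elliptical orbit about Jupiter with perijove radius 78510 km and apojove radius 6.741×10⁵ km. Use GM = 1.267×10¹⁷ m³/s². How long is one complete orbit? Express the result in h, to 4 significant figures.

Semi-major axis a = (r_p + r_a)/2 = (78510 + 6.7410×10⁵)/2 = 3.7630×10⁵ km = 3.763×10⁸ m.
By Kepler's third law T = 2π√(a³/μ) = 2π × 2.051×10⁴ = 1.289×10⁵ s.
= 35.79 h.

T ≈ 35.79 h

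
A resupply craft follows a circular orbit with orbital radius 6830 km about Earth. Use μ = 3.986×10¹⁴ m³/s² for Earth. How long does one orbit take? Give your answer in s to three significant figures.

r = 6830 km = 6.830×10⁶ m.
Kepler's third law: T = 2π√(r³/μ) = 2π√((6.830×10⁶)³ / 3.986×10¹⁴).
r³/μ = 7.993×10⁵ s², so T = 2π × 8.941×10² = 5.617×10³ s.

T ≈ 5620 s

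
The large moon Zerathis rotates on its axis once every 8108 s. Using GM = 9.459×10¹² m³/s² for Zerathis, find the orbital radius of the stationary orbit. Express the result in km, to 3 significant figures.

r_sync ≈ 2510 km

A synchronous orbit has period T, so by Kepler's third law a = (μT²/4π²)^(1/3).
μT²/4π² = 9.459×10¹² × (8.108×10³)² / 39.48 = 1.575×10¹⁹ m³.
a = 2.507×10⁶ m = 2506.7 km.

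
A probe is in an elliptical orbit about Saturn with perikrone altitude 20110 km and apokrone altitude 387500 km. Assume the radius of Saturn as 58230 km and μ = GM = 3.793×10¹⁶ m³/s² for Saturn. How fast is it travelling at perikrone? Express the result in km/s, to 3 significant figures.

v ≈ 28.7 km/s

r_p = 58230 + 20110 = 78340 km = 7.8340×10⁷ m.
r_a = 58230 + 387500 = 445730 km = 4.4573×10⁸ m.
Semi-major axis a = (r_p + r_a)/2 = 2.6204×10⁵ km = 2.620×10⁸ m.
Vis-viva: v² = μ(2/r − 1/a) = 3.793×10¹⁶ × (2.553×10⁻⁸ − 3.816×10⁻⁹) = 8.236×10⁸ m²/s².
v = 28700 m/s = 28.70 km/s.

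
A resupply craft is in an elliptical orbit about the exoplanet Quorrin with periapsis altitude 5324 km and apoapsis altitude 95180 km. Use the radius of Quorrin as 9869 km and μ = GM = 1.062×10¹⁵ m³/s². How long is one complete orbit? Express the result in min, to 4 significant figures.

T ≈ 1498 min

r_p = 9869 + 5324 = 15193 km = 1.5193×10⁷ m.
r_a = 9869 + 95180 = 105050 km = 1.0505×10⁸ m.
Semi-major axis a = (r_p + r_a)/2 = (15193 + 1.0505×10⁵)/2 = 60121 km = 6.012×10⁷ m.
By Kepler's third law T = 2π√(a³/μ) = 2π × 1.430×10⁴ = 8.988×10⁴ s.
= 1498 min.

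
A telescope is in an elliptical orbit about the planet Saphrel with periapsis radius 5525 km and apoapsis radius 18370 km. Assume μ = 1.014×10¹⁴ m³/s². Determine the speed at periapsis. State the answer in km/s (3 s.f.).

Semi-major axis a = (r_p + r_a)/2 = 11948 km = 1.195×10⁷ m.
Vis-viva: v² = μ(2/r − 1/a) = 1.014×10¹⁴ × (3.620×10⁻⁷ − 8.370×10⁻⁸) = 2.822×10⁷ m²/s².
v = 5312 m/s = 5.312 km/s.

v ≈ 5.31 km/s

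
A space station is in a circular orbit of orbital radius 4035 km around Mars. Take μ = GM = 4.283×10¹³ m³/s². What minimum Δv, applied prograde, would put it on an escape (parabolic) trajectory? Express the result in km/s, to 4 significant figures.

Δv ≈ 1.350 km/s

r = 4035 km = 4.035×10⁶ m.
Circular speed v_c = √(μ/r) = 3258 m/s.
Escape speed v_esc = √(2μ/r) = √2 × v_c = 4608 m/s.
Δv = v_esc − v_c = 1350 m/s = 1.350 km/s.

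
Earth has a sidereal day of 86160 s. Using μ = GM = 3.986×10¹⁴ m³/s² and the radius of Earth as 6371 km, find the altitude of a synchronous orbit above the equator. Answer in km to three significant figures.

h_sync ≈ 35800 km

A synchronous orbit has period T, so by Kepler's third law a = (μT²/4π²)^(1/3).
μT²/4π² = 3.986×10¹⁴ × (8.616×10⁴)² / 39.48 = 7.495×10²² m³.
a = 4.216×10⁷ m = 42163 km.
Altitude h = a − R = 42163 − 6371 = 35792 km.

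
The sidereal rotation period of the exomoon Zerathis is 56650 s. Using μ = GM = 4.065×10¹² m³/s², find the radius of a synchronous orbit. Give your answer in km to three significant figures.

A synchronous orbit has period T, so by Kepler's third law a = (μT²/4π²)^(1/3).
μT²/4π² = 4.065×10¹² × (5.665×10⁴)² / 39.48 = 3.304×10²⁰ m³.
a = 6.914×10⁶ m = 6913.5 km.

r_sync ≈ 6910 km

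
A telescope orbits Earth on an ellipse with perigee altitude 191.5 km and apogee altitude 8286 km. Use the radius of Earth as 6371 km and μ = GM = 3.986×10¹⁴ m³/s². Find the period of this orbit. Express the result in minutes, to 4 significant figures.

r_p = 6371 + 191.5 = 6562.5 km = 6.5625×10⁶ m.
r_a = 6371 + 8286 = 14657 km = 1.4657×10⁷ m.
Semi-major axis a = (r_p + r_a)/2 = (6562.5 + 14657)/2 = 10610 km = 1.061×10⁷ m.
By Kepler's third law T = 2π√(a³/μ) = 2π × 1.731×10³ = 1.088×10⁴ s.
= 181.3 minutes.

T ≈ 181.3 minutes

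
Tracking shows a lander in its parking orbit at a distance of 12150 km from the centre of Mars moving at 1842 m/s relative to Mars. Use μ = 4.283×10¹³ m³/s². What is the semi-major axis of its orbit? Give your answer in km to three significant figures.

a ≈ 11700 km

r = 1.215×10⁷ m.
Specific orbital energy ε = v²/2 − μ/r = (1842)²/2 − 4.283×10¹³/1.215×10⁷ = -1.829×10⁶ J/kg.
Since ε = −μ/(2a), a = −μ/(2ε) = 1.171×10⁷ m = 11711 km.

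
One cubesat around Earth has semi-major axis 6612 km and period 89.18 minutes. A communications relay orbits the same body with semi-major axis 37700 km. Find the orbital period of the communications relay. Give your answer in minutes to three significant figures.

Kepler's third law: T² ∝ a³, so T₂ = T₁ (a₂/a₁)^(3/2).
a₂/a₁ = 5.702, (a₂/a₁)^(3/2) = 13.61.
T₂ = 89.18 × 13.61 = 1214 minutes.

T₂ ≈ 1210 minutes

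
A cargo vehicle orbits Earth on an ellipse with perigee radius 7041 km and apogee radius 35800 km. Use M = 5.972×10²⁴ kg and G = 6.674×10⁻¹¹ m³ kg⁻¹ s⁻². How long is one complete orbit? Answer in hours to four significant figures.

T ≈ 8.667 hours

μ = GM = 6.674×10⁻¹¹ × 5.972×10²⁴ = 3.986×10¹⁴ m³/s².
Semi-major axis a = (r_p + r_a)/2 = (7041.0 + 35800)/2 = 21420 km = 2.142×10⁷ m.
By Kepler's third law T = 2π√(a³/μ) = 2π × 4.966×10³ = 3.120×10⁴ s.
= 8.667 hours.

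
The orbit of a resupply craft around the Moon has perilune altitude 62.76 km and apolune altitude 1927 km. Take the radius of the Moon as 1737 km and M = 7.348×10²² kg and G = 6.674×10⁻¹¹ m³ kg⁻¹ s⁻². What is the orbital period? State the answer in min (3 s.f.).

μ = GM = 6.674×10⁻¹¹ × 7.348×10²² = 4.904×10¹² m³/s².
r_p = 1737 + 62.76 = 1799.8 km = 1.7998×10⁶ m.
r_a = 1737 + 1927 = 3664.0 km = 3.6640×10⁶ m.
Semi-major axis a = (r_p + r_a)/2 = (1799.8 + 3664.0)/2 = 2731.9 km = 2.732×10⁶ m.
By Kepler's third law T = 2π√(a³/μ) = 2π × 2.039×10³ = 1.281×10⁴ s.
= 213.5 min.

T ≈ 214 min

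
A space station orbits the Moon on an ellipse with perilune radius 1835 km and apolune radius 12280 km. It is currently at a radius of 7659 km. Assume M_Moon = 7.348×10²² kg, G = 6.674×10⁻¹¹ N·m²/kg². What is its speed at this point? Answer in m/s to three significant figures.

μ = GM = 6.674×10⁻¹¹ × 7.348×10²² = 4.904×10¹² m³/s².
Semi-major axis a = (r_p + r_a)/2 = 7057.5 km = 7.058×10⁶ m.
Vis-viva: v² = μ(2/r − 1/a) = 4.904×10¹² × (2.611×10⁻⁷ − 1.417×10⁻⁷) = 5.857×10⁵ m²/s².
v = 765.3 m/s.

v ≈ 765 m/s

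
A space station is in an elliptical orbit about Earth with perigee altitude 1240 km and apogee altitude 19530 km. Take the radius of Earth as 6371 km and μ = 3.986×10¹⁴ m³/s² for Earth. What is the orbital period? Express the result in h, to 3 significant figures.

r_p = 6371 + 1240 = 7611.0 km = 7.6110×10⁶ m.
r_a = 6371 + 19530 = 25901 km = 2.5901×10⁷ m.
Semi-major axis a = (r_p + r_a)/2 = (7611.0 + 25901)/2 = 16756 km = 1.676×10⁷ m.
By Kepler's third law T = 2π√(a³/μ) = 2π × 3.435×10³ = 2.159×10⁴ s.
= 5.996 h.

T ≈ 6.00 h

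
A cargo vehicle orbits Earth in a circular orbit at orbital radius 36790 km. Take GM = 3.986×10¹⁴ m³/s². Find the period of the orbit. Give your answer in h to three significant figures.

T ≈ 19.5 h

r = 36790 km = 3.679×10⁷ m.
Kepler's third law: T = 2π√(r³/μ) = 2π√((3.679×10⁷)³ / 3.986×10¹⁴).
r³/μ = 1.249×10⁸ s², so T = 2π × 1.118×10⁴ = 7.023×10⁴ s.
Converting: 7.023×10⁴ s ÷ 3600 = 19.51 h.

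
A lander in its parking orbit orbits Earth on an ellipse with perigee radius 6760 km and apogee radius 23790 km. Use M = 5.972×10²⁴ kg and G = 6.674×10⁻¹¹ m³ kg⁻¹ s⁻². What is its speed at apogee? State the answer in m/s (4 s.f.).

v ≈ 2723 m/s

μ = GM = 6.674×10⁻¹¹ × 5.972×10²⁴ = 3.986×10¹⁴ m³/s².
Semi-major axis a = (r_p + r_a)/2 = 15275 km = 1.528×10⁷ m.
Vis-viva: v² = μ(2/r − 1/a) = 3.986×10¹⁴ × (8.407×10⁻⁸ − 6.547×10⁻⁸) = 7.414×10⁶ m²/s².
v = 2723 m/s.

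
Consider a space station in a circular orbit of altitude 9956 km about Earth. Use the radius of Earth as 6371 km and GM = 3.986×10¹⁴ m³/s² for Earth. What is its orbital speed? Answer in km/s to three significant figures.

r = 6371 + 9956 = 16327 km = 1.6327×10⁷ m.
For a circular orbit v = √(μ/r) = √(3.986×10¹⁴ / 1.633×10⁷) = √(2.441×10⁷) = 4941 m/s.
That is 4.941 km/s.

v ≈ 4.94 km/s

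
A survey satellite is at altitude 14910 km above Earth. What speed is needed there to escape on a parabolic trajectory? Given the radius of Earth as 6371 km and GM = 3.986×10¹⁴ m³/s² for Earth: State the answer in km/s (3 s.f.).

r = 6371 + 14910 = 21281 km = 2.1281×10⁷ m.
Escape speed v_esc = √(2μ/r) = √(2 × 3.986×10¹⁴ / 2.128×10⁷) = √(3.746×10⁷) = 6121 m/s.
= 6.121 km/s.

v_esc ≈ 6.12 km/s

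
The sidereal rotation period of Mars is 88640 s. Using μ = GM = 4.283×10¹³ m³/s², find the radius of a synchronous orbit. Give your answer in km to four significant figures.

r_sync ≈ 20430 km

A synchronous orbit has period T, so by Kepler's third law a = (μT²/4π²)^(1/3).
μT²/4π² = 4.283×10¹³ × (8.864×10⁴)² / 39.48 = 8.524×10²¹ m³.
a = 2.043×10⁷ m = 20428 km.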